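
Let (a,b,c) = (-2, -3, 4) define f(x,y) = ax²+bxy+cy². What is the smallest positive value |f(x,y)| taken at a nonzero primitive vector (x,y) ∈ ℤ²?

descent: ρ → (4,3,-2)  [lands on river]
river: ρ → (-2,5,2)
river: ρ → (2,3,-4)
river: ρ → (-4,5,1)
river: ρ → (1,5,-4)
river: ρ → (-4,3,2)
river: ρ → (2,5,-2)
river: ρ → (-2,3,4)
river: ρ → (4,5,-1)
river: ρ → (-1,5,4)
closes: descent 1, river 10
min |a| on river = 1

1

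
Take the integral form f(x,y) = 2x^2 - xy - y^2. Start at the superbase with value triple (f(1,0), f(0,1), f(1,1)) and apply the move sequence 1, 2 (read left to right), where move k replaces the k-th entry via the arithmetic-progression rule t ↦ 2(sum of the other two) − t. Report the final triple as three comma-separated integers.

start (2,-1,0) = (f(1,0),f(0,1),f(1,1))
replace slot 1: 2·((-1)+0) − 2 = -4 → (-4,-1,0)
replace slot 2: 2·((-4)+0) − (-1) = -7 → (-4,-7,0)

-4,-7,0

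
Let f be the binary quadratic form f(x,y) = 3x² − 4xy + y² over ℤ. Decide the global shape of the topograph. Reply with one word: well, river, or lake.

D = b²−4ac = (-4)² − 4·3·1 = 4
D = 2² is a perfect square ⇒ form factors over ℤ ⇒ lakes

lake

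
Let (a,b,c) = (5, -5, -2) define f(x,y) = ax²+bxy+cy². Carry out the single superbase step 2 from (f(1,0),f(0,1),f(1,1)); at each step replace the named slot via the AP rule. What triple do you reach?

start (5,-2,-2) = (f(1,0),f(0,1),f(1,1))
replace slot 2: 2·(5+(-2)) − (-2) = 8 → (5,8,-2)

5,8,-2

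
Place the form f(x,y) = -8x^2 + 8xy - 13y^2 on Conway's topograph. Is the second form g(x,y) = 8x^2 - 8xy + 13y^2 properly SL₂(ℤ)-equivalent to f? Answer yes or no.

D₁ = -352, D₂ = -352
f is negative-definite; reduce −f:
−f: translate: b→8 (≡-8 mod 16), so (8,-8,13)→(8,8,13)
−f: reduced (well bottom): (8,8,13) with a≤c, −a<b≤a
flip sign back: reduced form of f is (-8,-8,-13)
g: translate: b→8 (≡-8 mod 16), so (8,-8,13)→(8,8,13)
g: reduced (well bottom): (8,8,13) with a≤c, −a<b≤a
reduced forms (-8, -8, -13) vs (8, 8, 13) ⇒ inequivalent

no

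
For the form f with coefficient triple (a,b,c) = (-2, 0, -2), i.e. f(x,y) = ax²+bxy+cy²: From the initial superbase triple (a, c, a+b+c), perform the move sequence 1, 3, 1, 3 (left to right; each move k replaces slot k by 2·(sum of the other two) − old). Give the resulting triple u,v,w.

start (-2,-2,-4) = (f(1,0),f(0,1),f(1,1))
replace slot 1: 2·((-2)+(-4)) − (-2) = -10 → (-10,-2,-4)
replace slot 3: 2·((-10)+(-2)) − (-4) = -20 → (-10,-2,-20)
replace slot 1: 2·((-2)+(-20)) − (-10) = -34 → (-34,-2,-20)
replace slot 3: 2·((-34)+(-2)) − (-20) = -52 → (-34,-2,-52)

-34,-2,-52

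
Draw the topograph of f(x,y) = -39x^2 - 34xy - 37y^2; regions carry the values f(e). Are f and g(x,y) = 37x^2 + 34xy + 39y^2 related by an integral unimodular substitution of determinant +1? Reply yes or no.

D₁ = -4616, D₂ = -4616
f is negative-definite; reduce −f:
−f: flip: (39,34,37)→(37,-34,39)
−f: reduced (well bottom): (37,-34,39) with a≤c, −a<b≤a
flip sign back: reduced form of f is (-37,34,-39)
g: reduced (well bottom): (37,34,39) with a≤c, −a<b≤a
reduced forms (-37, 34, -39) vs (37, 34, 39) ⇒ inequivalent

no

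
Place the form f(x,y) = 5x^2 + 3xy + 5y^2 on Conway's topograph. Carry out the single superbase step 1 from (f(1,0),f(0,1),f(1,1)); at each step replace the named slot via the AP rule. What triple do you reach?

start (5,5,13) = (f(1,0),f(0,1),f(1,1))
replace slot 1: 2·(5+13) − 5 = 31 → (31,5,13)

31,5,13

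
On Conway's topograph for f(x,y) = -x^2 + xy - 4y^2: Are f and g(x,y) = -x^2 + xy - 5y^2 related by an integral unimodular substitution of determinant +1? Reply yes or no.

D₁ = -15, D₂ = -19
discriminants differ ⇒ not SL₂(ℤ)-equivalent

no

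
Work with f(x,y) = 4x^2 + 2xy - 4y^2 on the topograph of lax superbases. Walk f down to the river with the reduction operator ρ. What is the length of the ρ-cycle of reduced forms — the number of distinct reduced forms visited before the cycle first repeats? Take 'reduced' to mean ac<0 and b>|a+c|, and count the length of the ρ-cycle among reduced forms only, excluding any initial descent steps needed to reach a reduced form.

D = 68, ⌊√D⌋ = 8
river: ρ → (-4,6,2)
river: ρ → (2,6,-4)
river: ρ → (-4,2,4)
river: ρ → (4,6,-2)
river: ρ → (-2,6,4)
river: ρ → (4,2,-4)
ρ-cycle length = 6 (tail of 0 descent steps not counted)

6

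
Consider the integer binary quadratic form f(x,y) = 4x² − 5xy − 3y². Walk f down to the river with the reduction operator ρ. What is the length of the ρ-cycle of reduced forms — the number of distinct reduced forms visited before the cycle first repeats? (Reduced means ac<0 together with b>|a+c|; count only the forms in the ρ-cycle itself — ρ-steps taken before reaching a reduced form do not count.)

D = 73, ⌊√D⌋ = 8
descent: ρ → (-3,5,4)  [lands on river]
river: ρ → (4,3,-4)
river: ρ → (-4,5,3)
river: ρ → (3,7,-2)
river: ρ → (-2,5,6)
river: ρ → (6,7,-1)
river: ρ → (-1,7,6)
river: ρ → (6,5,-2)
river: ρ → (-2,7,3)
river: ρ → (3,5,-4)
river: ρ → (-4,3,4)
river: ρ → (4,5,-3)
river: ρ → (-3,7,2)
river: ρ → (2,5,-6)
river: ρ → (-6,7,1)
river: ρ → (1,7,-6)
river: ρ → (-6,5,2)
river: ρ → (2,7,-3)
ρ-cycle length = 18 (tail of 1 descent step not counted)

18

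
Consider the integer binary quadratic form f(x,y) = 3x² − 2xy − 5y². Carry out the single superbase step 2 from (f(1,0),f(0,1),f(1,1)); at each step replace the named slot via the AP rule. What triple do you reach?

start (3,-5,-4) = (f(1,0),f(0,1),f(1,1))
replace slot 2: 2·(3+(-4)) − (-5) = 3 → (3,3,-4)

3,3,-4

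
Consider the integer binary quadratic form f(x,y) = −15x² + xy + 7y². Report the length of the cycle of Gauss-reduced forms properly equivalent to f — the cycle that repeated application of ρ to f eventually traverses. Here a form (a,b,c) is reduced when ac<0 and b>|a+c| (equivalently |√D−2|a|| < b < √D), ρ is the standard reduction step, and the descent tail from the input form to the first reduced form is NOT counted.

D = 421, ⌊√D⌋ = 20
descent: ρ → (7,13,-9)  [lands on river]
river: ρ → (-9,5,11)
river: ρ → (11,17,-3)
river: ρ → (-3,19,5)
river: ρ → (5,11,-15)
river: ρ → (-15,19,1)
river: ρ → (1,19,-15)
river: ρ → (-15,11,5)
river: ρ → (5,19,-3)
river: ρ → (-3,17,11)
river: ρ → (11,5,-9)
river: ρ → (-9,13,7)
river: ρ → (7,15,-7)
river: ρ → (-7,13,9)
river: ρ → (9,5,-11)
river: ρ → (-11,17,3)
river: ρ → (3,19,-5)
river: ρ → (-5,11,15)
river: ρ → (15,19,-1)
river: ρ → (-1,19,15)
river: ρ → (15,11,-5)
river: ρ → (-5,19,3)
river: ρ → (3,17,-11)
river: ρ → (-11,5,9)
river: ρ → (9,13,-7)
river: ρ → (-7,15,7)
ρ-cycle length = 26 (tail of 1 descent step not counted)

26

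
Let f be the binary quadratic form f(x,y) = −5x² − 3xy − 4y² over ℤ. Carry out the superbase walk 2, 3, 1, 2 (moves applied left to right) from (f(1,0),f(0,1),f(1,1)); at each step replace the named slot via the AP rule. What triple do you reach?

start (-5,-4,-12) = (f(1,0),f(0,1),f(1,1))
replace slot 2: 2·((-5)+(-12)) − (-4) = -30 → (-5,-30,-12)
replace slot 3: 2·((-5)+(-30)) − (-12) = -58 → (-5,-30,-58)
replace slot 1: 2·((-30)+(-58)) − (-5) = -171 → (-171,-30,-58)
replace slot 2: 2·((-171)+(-58)) − (-30) = -428 → (-171,-428,-58)

-171,-428,-58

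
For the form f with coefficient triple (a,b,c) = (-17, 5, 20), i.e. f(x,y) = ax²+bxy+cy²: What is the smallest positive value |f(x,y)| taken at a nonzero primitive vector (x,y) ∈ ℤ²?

river: ρ → (20,35,-2)
river: ρ → (-2,37,2)
river: ρ → (2,35,-20)
river: ρ → (-20,5,17)
river: ρ → (17,29,-8)
river: ρ → (-8,35,5)
river: ρ → (5,35,-8)
river: ρ → (-8,29,17)
river: ρ → (17,5,-20)
river: ρ → (-20,35,2)
river: ρ → (2,37,-2)
river: ρ → (-2,35,20)
river: ρ → (20,5,-17)
river: ρ → (-17,29,8)
river: ρ → (8,35,-5)
river: ρ → (-5,35,8)
river: ρ → (8,29,-17)
river: ρ → (-17,5,20)
closes: descent 0, river 18
min |a| on river = 2

2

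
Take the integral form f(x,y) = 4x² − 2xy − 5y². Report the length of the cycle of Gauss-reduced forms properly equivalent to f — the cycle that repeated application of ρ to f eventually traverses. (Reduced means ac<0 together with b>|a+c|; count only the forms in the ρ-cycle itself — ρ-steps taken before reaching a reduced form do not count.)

D = 84, ⌊√D⌋ = 9
descent: ρ → (-5,2,4)  [lands on river]
river: ρ → (4,6,-3)
river: ρ → (-3,6,4)
river: ρ → (4,2,-5)
river: ρ → (-5,8,1)
river: ρ → (1,8,-5)
ρ-cycle length = 6 (tail of 1 descent step not counted)

6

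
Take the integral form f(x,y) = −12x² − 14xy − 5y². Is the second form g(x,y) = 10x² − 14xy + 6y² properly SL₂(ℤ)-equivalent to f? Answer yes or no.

D₁ = -44, D₂ = -44
f is negative-definite; reduce −f:
−f: translate: b→-10 (≡14 mod 24), so (12,14,5)→(12,-10,3)
−f: flip: (12,-10,3)→(3,10,12)
−f: translate: b→-2 (≡10 mod 6), so (3,10,12)→(3,-2,4)
−f: reduced (well bottom): (3,-2,4) with a≤c, −a<b≤a
flip sign back: reduced form of f is (-3,2,-4)
g: translate: b→6 (≡-14 mod 20), so (10,-14,6)→(10,6,2)
g: flip: (10,6,2)→(2,-6,10)
g: translate: b→2 (≡-6 mod 4), so (2,-6,10)→(2,2,6)
g: reduced (well bottom): (2,2,6) with a≤c, −a<b≤a
reduced forms (-3, 2, -4) vs (2, 2, 6) ⇒ inequivalent

no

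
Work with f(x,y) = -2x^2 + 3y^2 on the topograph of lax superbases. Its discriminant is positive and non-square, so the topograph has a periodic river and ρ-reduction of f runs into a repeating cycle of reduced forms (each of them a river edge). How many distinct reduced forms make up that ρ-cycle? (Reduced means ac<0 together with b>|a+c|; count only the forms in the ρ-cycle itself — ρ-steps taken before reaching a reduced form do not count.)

D = 24, ⌊√D⌋ = 4
descent: ρ → (3,0,-2)
descent: ρ → (-2,4,1)  [lands on river]
river: ρ → (1,4,-2)
ρ-cycle length = 2 (tail of 2 descent steps not counted)

2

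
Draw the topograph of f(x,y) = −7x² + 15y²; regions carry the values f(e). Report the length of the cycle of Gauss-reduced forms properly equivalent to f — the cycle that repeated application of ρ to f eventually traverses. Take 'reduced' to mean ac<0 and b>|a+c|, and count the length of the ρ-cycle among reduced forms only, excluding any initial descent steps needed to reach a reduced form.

D = 420, ⌊√D⌋ = 20
descent: ρ → (15,0,-7)
descent: ρ → (-7,14,8)  [lands on river]
river: ρ → (8,18,-3)
river: ρ → (-3,18,8)
river: ρ → (8,14,-7)
ρ-cycle length = 4 (tail of 2 descent steps not counted)

4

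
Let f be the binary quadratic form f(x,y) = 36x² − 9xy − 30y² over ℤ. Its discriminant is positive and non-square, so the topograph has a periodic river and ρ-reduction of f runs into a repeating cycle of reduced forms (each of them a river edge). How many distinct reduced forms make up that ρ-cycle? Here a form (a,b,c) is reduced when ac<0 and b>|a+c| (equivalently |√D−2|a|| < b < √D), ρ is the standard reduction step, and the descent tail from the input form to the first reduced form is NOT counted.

D = 4401, ⌊√D⌋ = 66
descent: ρ → (-30,9,36)  [lands on river]
river: ρ → (36,63,-3)
river: ρ → (-3,63,36)
river: ρ → (36,9,-30)
river: ρ → (-30,51,15)
river: ρ → (15,39,-48)
river: ρ → (-48,57,6)
river: ρ → (6,63,-18)
river: ρ → (-18,45,33)
river: ρ → (33,21,-30)
river: ρ → (-30,39,24)
river: ρ → (24,57,-12)
river: ρ → (-12,63,9)
river: ρ → (9,63,-12)
river: ρ → (-12,57,24)
river: ρ → (24,39,-30)
river: ρ → (-30,21,33)
river: ρ → (33,45,-18)
river: ρ → (-18,63,6)
river: ρ → (6,57,-48)
river: ρ → (-48,39,15)
river: ρ → (15,51,-30)
ρ-cycle length = 22 (tail of 1 descent step not counted)

22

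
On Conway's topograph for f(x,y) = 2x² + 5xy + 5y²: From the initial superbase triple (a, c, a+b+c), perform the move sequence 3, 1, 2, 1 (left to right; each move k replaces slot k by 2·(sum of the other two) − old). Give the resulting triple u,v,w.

start (2,5,12) = (f(1,0),f(0,1),f(1,1))
replace slot 3: 2·(2+5) − 12 = 2 → (2,5,2)
replace slot 1: 2·(5+2) − 2 = 12 → (12,5,2)
replace slot 2: 2·(12+2) − 5 = 23 → (12,23,2)
replace slot 1: 2·(23+2) − 12 = 38 → (38,23,2)

38,23,2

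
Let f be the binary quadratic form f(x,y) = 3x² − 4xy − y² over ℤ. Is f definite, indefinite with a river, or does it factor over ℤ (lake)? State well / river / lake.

D = b²−4ac = (-4)² − 4·3·(-1) = 28
D > 0 non-square ⇒ indefinite ⇒ periodic river

river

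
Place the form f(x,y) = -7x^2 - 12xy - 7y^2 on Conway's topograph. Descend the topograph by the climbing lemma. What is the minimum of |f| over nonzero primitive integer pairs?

translate: b→-2 (≡12 mod 14), so (7,12,7)→(7,-2,2)
flip: (7,-2,2)→(2,2,7)
reduced (well bottom): (2,2,7) with a≤c, −a<b≤a
well minimum |f| = |-2| = 2 (negative-definite)

2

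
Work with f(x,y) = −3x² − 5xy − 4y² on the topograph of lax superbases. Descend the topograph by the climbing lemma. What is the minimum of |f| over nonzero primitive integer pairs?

translate: b→-1 (≡5 mod 6), so (3,5,4)→(3,-1,2)
flip: (3,-1,2)→(2,1,3)
reduced (well bottom): (2,1,3) with a≤c, −a<b≤a
well minimum |f| = |-2| = 2 (negative-definite)

2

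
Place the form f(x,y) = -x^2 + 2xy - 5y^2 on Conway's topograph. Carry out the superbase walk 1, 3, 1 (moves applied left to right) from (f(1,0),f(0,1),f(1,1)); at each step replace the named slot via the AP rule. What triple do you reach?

start (-1,-5,-4) = (f(1,0),f(0,1),f(1,1))
replace slot 1: 2·((-5)+(-4)) − (-1) = -17 → (-17,-5,-4)
replace slot 3: 2·((-17)+(-5)) − (-4) = -40 → (-17,-5,-40)
replace slot 1: 2·((-5)+(-40)) − (-17) = -73 → (-73,-5,-40)

-73,-5,-40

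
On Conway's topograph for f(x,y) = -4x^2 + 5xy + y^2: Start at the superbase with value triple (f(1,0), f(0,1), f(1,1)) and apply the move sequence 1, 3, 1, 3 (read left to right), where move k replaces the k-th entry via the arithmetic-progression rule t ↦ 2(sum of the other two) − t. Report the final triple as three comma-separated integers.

start (-4,1,2) = (f(1,0),f(0,1),f(1,1))
replace slot 1: 2·(1+2) − (-4) = 10 → (10,1,2)
replace slot 3: 2·(10+1) − 2 = 20 → (10,1,20)
replace slot 1: 2·(1+20) − 10 = 32 → (32,1,20)
replace slot 3: 2·(32+1) − 20 = 46 → (32,1,46)

32,1,46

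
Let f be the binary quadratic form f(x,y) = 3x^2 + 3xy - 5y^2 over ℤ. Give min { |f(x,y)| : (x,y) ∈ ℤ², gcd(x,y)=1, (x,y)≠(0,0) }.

river: ρ → (-5,7,1)
river: ρ → (1,7,-5)
river: ρ → (-5,3,3)
river: ρ → (3,3,-5)
closes: descent 0, river 4
min |a| on river = 1

1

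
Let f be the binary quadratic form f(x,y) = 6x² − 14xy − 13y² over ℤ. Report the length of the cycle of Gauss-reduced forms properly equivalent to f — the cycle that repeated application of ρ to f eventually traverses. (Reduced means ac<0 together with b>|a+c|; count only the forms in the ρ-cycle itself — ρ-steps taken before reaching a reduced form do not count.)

D = 508, ⌊√D⌋ = 22
descent: ρ → (-13,14,6)  [lands on river]
river: ρ → (6,22,-1)
river: ρ → (-1,22,6)
river: ρ → (6,14,-13)
river: ρ → (-13,12,7)
river: ρ → (7,16,-9)
river: ρ → (-9,20,3)
river: ρ → (3,22,-2)
river: ρ → (-2,22,3)
river: ρ → (3,20,-9)
river: ρ → (-9,16,7)
river: ρ → (7,12,-13)
ρ-cycle length = 12 (tail of 1 descent step not counted)

12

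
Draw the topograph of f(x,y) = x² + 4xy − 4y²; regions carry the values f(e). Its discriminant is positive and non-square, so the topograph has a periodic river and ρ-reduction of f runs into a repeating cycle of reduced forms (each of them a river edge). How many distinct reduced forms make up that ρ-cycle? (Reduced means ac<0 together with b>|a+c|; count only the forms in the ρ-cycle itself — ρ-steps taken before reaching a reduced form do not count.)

D = 32, ⌊√D⌋ = 5
river: ρ → (-4,4,1)
river: ρ → (1,4,-4)
ρ-cycle length = 2 (tail of 0 descent steps not counted)

2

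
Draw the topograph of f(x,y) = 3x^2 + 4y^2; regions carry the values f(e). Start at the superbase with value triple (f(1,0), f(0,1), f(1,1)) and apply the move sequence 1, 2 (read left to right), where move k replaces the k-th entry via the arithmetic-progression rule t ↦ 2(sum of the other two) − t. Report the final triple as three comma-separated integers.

start (3,4,7) = (f(1,0),f(0,1),f(1,1))
replace slot 1: 2·(4+7) − 3 = 19 → (19,4,7)
replace slot 2: 2·(19+7) − 4 = 48 → (19,48,7)

19,48,7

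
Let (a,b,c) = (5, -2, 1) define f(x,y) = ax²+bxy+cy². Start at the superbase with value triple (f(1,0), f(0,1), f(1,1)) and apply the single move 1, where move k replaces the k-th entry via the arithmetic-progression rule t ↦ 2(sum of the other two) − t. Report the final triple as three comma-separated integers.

start (5,1,4) = (f(1,0),f(0,1),f(1,1))
replace slot 1: 2·(1+4) − 5 = 5 → (5,1,4)

5,1,4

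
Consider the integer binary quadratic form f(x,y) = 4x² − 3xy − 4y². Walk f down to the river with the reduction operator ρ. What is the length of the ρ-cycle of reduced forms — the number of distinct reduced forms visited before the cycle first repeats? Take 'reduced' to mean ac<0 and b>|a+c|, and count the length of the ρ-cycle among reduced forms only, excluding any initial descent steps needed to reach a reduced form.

D = 73, ⌊√D⌋ = 8
descent: ρ → (-4,3,4)  [lands on river]
river: ρ → (4,5,-3)
river: ρ → (-3,7,2)
river: ρ → (2,5,-6)
river: ρ → (-6,7,1)
river: ρ → (1,7,-6)
river: ρ → (-6,5,2)
river: ρ → (2,7,-3)
river: ρ → (-3,5,4)
river: ρ → (4,3,-4)
river: ρ → (-4,5,3)
river: ρ → (3,7,-2)
river: ρ → (-2,5,6)
river: ρ → (6,7,-1)
river: ρ → (-1,7,6)
river: ρ → (6,5,-2)
river: ρ → (-2,7,3)
river: ρ → (3,5,-4)
ρ-cycle length = 18 (tail of 1 descent step not counted)

18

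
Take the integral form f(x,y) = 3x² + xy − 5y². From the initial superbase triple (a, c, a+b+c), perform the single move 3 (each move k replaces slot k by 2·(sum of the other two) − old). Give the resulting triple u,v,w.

start (3,-5,-1) = (f(1,0),f(0,1),f(1,1))
replace slot 3: 2·(3+(-5)) − (-1) = -3 → (3,-5,-3)

3,-5,-3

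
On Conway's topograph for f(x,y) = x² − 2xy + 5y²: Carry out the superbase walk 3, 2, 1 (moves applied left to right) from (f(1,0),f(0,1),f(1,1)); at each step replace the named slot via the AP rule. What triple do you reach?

start (1,5,4) = (f(1,0),f(0,1),f(1,1))
replace slot 3: 2·(1+5) − 4 = 8 → (1,5,8)
replace slot 2: 2·(1+8) − 5 = 13 → (1,13,8)
replace slot 1: 2·(13+8) − 1 = 41 → (41,13,8)

41,13,8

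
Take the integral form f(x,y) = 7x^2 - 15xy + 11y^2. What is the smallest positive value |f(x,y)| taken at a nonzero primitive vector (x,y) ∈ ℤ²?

translate: b→-1 (≡-15 mod 14), so (7,-15,11)→(7,-1,3)
flip: (7,-1,3)→(3,1,7)
reduced (well bottom): (3,1,7) with a≤c, −a<b≤a
well minimum = a = 3

3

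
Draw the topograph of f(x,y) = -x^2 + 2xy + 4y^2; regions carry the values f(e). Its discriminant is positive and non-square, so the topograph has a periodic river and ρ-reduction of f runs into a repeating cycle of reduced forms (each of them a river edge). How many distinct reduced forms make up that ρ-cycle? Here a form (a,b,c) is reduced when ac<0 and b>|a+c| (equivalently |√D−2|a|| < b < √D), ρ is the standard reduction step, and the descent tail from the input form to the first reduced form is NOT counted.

D = 20, ⌊√D⌋ = 4
descent: ρ → (4,-2,-1)
descent: ρ → (-1,4,1)  [lands on river]
river: ρ → (1,4,-1)
ρ-cycle length = 2 (tail of 2 descent steps not counted)

2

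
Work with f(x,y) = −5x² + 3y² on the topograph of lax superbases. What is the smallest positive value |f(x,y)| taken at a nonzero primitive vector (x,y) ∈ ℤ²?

descent: ρ → (3,6,-2)  [lands on river]
river: ρ → (-2,6,3)
closes: descent 1, river 2
min |a| on river = 2

2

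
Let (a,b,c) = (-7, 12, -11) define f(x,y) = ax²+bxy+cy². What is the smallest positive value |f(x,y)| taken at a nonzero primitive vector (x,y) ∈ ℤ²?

translate: b→2 (≡-12 mod 14), so (7,-12,11)→(7,2,6)
flip: (7,2,6)→(6,-2,7)
reduced (well bottom): (6,-2,7) with a≤c, −a<b≤a
well minimum |f| = |-6| = 6 (negative-definite)

6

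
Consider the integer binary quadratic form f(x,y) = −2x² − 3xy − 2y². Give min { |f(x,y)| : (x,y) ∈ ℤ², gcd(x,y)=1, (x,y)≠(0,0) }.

translate: b→-1 (≡3 mod 4), so (2,3,2)→(2,-1,1)
flip: (2,-1,1)→(1,1,2)
reduced (well bottom): (1,1,2) with a≤c, −a<b≤a
well minimum |f| = |-1| = 1 (negative-definite)

1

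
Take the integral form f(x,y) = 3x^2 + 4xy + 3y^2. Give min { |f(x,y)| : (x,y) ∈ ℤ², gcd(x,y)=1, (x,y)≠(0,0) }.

translate: b→-2 (≡4 mod 6), so (3,4,3)→(3,-2,2)
flip: (3,-2,2)→(2,2,3)
reduced (well bottom): (2,2,3) with a≤c, −a<b≤a
well minimum = a = 2

2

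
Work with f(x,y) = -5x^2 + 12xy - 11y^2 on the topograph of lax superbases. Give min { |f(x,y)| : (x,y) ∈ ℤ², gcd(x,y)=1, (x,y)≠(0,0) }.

translate: b→-2 (≡-12 mod 10), so (5,-12,11)→(5,-2,4)
flip: (5,-2,4)→(4,2,5)
reduced (well bottom): (4,2,5) with a≤c, −a<b≤a
well minimum |f| = |-4| = 4 (negative-definite)

4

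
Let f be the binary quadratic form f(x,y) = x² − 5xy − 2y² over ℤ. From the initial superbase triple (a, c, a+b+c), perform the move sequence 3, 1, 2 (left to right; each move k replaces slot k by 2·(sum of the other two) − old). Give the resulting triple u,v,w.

start (1,-2,-6) = (f(1,0),f(0,1),f(1,1))
replace slot 3: 2·(1+(-2)) − (-6) = 4 → (1,-2,4)
replace slot 1: 2·((-2)+4) − 1 = 3 → (3,-2,4)
replace slot 2: 2·(3+4) − (-2) = 16 → (3,16,4)

3,16,4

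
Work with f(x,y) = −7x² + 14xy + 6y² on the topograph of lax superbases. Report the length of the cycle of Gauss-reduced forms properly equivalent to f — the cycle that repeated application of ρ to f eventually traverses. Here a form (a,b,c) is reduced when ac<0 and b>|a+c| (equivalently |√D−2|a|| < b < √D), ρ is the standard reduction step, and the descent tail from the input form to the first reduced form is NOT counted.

D = 364, ⌊√D⌋ = 19
river: ρ → (6,10,-11)
river: ρ → (-11,12,5)
river: ρ → (5,18,-2)
river: ρ → (-2,18,5)
river: ρ → (5,12,-11)
river: ρ → (-11,10,6)
river: ρ → (6,14,-7)
river: ρ → (-7,14,6)
ρ-cycle length = 8 (tail of 0 descent steps not counted)

8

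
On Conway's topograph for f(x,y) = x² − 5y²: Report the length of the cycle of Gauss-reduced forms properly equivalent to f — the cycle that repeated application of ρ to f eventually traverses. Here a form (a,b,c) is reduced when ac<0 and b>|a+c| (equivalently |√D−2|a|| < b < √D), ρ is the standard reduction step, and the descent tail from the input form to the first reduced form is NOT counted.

D = 20, ⌊√D⌋ = 4
descent: ρ → (-5,0,1)
descent: ρ → (1,4,-1)  [lands on river]
river: ρ → (-1,4,1)
ρ-cycle length = 2 (tail of 2 descent steps not counted)

2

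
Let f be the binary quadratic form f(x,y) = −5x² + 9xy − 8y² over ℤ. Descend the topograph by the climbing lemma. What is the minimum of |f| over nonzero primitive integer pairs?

translate: b→1 (≡-9 mod 10), so (5,-9,8)→(5,1,4)
flip: (5,1,4)→(4,-1,5)
reduced (well bottom): (4,-1,5) with a≤c, −a<b≤a
well minimum |f| = |-4| = 4 (negative-definite)

4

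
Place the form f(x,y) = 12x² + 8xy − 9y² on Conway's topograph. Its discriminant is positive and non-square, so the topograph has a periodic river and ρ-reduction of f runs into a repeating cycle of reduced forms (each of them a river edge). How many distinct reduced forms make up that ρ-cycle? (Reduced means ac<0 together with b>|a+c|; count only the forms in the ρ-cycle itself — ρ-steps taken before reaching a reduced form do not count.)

D = 496, ⌊√D⌋ = 22
river: ρ → (-9,10,11)
river: ρ → (11,12,-8)
river: ρ → (-8,20,3)
river: ρ → (3,22,-1)
river: ρ → (-1,22,3)
river: ρ → (3,20,-8)
river: ρ → (-8,12,11)
river: ρ → (11,10,-9)
river: ρ → (-9,8,12)
river: ρ → (12,16,-5)
river: ρ → (-5,14,15)
river: ρ → (15,16,-4)
river: ρ → (-4,16,15)
river: ρ → (15,14,-5)
river: ρ → (-5,16,12)
river: ρ → (12,8,-9)
ρ-cycle length = 16 (tail of 0 descent steps not counted)

16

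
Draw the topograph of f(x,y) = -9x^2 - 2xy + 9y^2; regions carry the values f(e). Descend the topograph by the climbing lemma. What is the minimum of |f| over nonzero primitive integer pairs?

descent: ρ → (9,2,-9)  [lands on river]
river: ρ → (-9,16,2)
river: ρ → (2,16,-9)
river: ρ → (-9,2,9)
river: ρ → (9,16,-2)
river: ρ → (-2,16,9)
closes: descent 1, river 6
min |a| on river = 2

2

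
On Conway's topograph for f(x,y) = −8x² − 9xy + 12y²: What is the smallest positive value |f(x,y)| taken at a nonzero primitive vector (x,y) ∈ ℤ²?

descent: ρ → (12,9,-8)  [lands on river]
river: ρ → (-8,7,13)
river: ρ → (13,19,-2)
river: ρ → (-2,21,3)
river: ρ → (3,21,-2)
river: ρ → (-2,19,13)
river: ρ → (13,7,-8)
river: ρ → (-8,9,12)
river: ρ → (12,15,-5)
river: ρ → (-5,15,12)
closes: descent 1, river 10
min |a| on river = 2

2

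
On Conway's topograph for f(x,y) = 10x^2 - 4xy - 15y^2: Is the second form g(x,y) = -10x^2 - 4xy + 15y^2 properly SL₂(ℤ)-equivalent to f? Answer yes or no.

D₁ = 616, D₂ = 616
river cycle of f (length 10): (10, 16, -9), (-9, 20, 6), (6, 16, -15), (-15, 14, 7), (7, 14, -15), (-15, 16, 6), (6, 20, -9), (-9, 16, 10), (10, 24, -1), (-1, 24, 10)
river cycle of g (length 10): (-10, 16, 9), (9, 20, -6), (-6, 16, 15), (15, 14, -7), (-7, 14, 15), (15, 16, -6), (-6, 20, 9), (9, 16, -10), (-10, 24, 1), (1, 24, -10)
cycles differ ⇒ inequivalent

no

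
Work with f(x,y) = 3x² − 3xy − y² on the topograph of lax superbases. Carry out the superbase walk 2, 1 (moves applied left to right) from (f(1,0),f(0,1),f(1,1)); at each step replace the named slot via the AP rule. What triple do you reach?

start (3,-1,-1) = (f(1,0),f(0,1),f(1,1))
replace slot 2: 2·(3+(-1)) − (-1) = 5 → (3,5,-1)
replace slot 1: 2·(5+(-1)) − 3 = 5 → (5,5,-1)

5,5,-1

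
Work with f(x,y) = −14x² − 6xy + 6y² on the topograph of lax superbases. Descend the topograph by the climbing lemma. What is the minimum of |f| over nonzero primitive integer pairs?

descent: ρ → (6,18,-2)  [lands on river]
river: ρ → (-2,18,6)
closes: descent 1, river 2
min |a| on river = 2

2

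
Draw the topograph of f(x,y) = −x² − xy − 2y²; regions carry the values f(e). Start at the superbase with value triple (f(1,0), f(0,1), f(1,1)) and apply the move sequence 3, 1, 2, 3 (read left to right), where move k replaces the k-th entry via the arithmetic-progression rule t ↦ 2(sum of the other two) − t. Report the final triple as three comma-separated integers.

start (-1,-2,-4) = (f(1,0),f(0,1),f(1,1))
replace slot 3: 2·((-1)+(-2)) − (-4) = -2 → (-1,-2,-2)
replace slot 1: 2·((-2)+(-2)) − (-1) = -7 → (-7,-2,-2)
replace slot 2: 2·((-7)+(-2)) − (-2) = -16 → (-7,-16,-2)
replace slot 3: 2·((-7)+(-16)) − (-2) = -44 → (-7,-16,-44)

-7,-16,-44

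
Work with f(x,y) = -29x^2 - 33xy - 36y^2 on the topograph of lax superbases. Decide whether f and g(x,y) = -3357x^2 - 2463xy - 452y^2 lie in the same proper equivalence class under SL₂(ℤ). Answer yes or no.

D₁ = -3087, D₂ = -3087
f is negative-definite; reduce −f:
−f: translate: b→-25 (≡33 mod 58), so (29,33,36)→(29,-25,32)
−f: reduced (well bottom): (29,-25,32) with a≤c, −a<b≤a
flip sign back: reduced form of f is (-29,25,-32)
g is negative-definite; reduce −g:
−g: flip: (3357,2463,452)→(452,-2463,3357)
−g: translate: b→249 (≡-2463 mod 904), so (452,-2463,3357)→(452,249,36)
−g: flip: (452,249,36)→(36,-249,452)
−g: translate: b→-33 (≡-249 mod 72), so (36,-249,452)→(36,-33,29)
−g: flip: (36,-33,29)→(29,33,36)
−g: translate: b→-25 (≡33 mod 58), so (29,33,36)→(29,-25,32)
−g: reduced (well bottom): (29,-25,32) with a≤c, −a<b≤a
flip sign back: reduced form of g is (-29,25,-32)
reduced forms (-29, 25, -32) vs (-29, 25, -32) ⇒ equivalent

yes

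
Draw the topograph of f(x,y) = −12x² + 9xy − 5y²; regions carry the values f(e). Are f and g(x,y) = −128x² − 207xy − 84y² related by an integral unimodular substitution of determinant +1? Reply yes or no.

D₁ = -159, D₂ = -159
f is negative-definite; reduce −f:
−f: flip: (12,-9,5)→(5,9,12)
−f: translate: b→-1 (≡9 mod 10), so (5,9,12)→(5,-1,8)
−f: reduced (well bottom): (5,-1,8) with a≤c, −a<b≤a
flip sign back: reduced form of f is (-5,1,-8)
g is negative-definite; reduce −g:
−g: translate: b→-49 (≡207 mod 256), so (128,207,84)→(128,-49,5)
−g: flip: (128,-49,5)→(5,49,128)
−g: translate: b→-1 (≡49 mod 10), so (5,49,128)→(5,-1,8)
−g: reduced (well bottom): (5,-1,8) with a≤c, −a<b≤a
flip sign back: reduced form of g is (-5,1,-8)
reduced forms (-5, 1, -8) vs (-5, 1, -8) ⇒ equivalent

yes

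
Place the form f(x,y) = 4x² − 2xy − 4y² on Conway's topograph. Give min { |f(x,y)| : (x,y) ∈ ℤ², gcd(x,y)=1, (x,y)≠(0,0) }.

descent: ρ → (-4,2,4)  [lands on river]
river: ρ → (4,6,-2)
river: ρ → (-2,6,4)
river: ρ → (4,2,-4)
river: ρ → (-4,6,2)
river: ρ → (2,6,-4)
closes: descent 1, river 6
min |a| on river = 2

2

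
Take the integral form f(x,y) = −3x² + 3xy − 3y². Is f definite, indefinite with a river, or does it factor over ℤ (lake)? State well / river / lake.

D = b²−4ac = 3² − 4·(-3)·(-3) = -27
D < 0 ⇒ definite ⇒ every region one sign ⇒ single well

well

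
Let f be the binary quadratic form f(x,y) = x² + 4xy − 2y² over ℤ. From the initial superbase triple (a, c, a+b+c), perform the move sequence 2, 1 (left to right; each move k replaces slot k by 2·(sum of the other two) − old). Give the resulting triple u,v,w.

start (1,-2,3) = (f(1,0),f(0,1),f(1,1))
replace slot 2: 2·(1+3) − (-2) = 10 → (1,10,3)
replace slot 1: 2·(10+3) − 1 = 25 → (25,10,3)

25,10,3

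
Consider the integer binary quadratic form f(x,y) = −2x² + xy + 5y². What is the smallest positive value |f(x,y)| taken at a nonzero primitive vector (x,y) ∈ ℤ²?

descent: ρ → (5,-1,-2)
descent: ρ → (-2,5,2)  [lands on river]
river: ρ → (2,3,-4)
river: ρ → (-4,5,1)
river: ρ → (1,5,-4)
river: ρ → (-4,3,2)
river: ρ → (2,5,-2)
river: ρ → (-2,3,4)
river: ρ → (4,5,-1)
river: ρ → (-1,5,4)
river: ρ → (4,3,-2)
closes: descent 2, river 10
min |a| on river = 1

1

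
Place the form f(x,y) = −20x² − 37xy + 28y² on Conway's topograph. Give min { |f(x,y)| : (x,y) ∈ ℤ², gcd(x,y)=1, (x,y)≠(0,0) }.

descent: ρ → (28,37,-20)  [lands on river]
river: ρ → (-20,43,22)
river: ρ → (22,45,-18)
river: ρ → (-18,27,40)
river: ρ → (40,53,-5)
river: ρ → (-5,57,18)
river: ρ → (18,51,-14)
river: ρ → (-14,33,45)
river: ρ → (45,57,-2)
river: ρ → (-2,59,16)
river: ρ → (16,37,-35)
river: ρ → (-35,33,18)
river: ρ → (18,39,-29)
river: ρ → (-29,19,28)
closes: descent 1, river 14
min |a| on river = 2

2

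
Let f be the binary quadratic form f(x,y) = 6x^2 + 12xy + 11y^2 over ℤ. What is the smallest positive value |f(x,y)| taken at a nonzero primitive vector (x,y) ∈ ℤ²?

translate: b→0 (≡12 mod 12), so (6,12,11)→(6,0,5)
flip: (6,0,5)→(5,0,6)
reduced (well bottom): (5,0,6) with a≤c, −a<b≤a
well minimum = a = 5

5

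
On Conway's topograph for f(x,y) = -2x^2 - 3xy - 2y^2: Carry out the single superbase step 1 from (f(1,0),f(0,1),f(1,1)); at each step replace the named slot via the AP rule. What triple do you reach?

start (-2,-2,-7) = (f(1,0),f(0,1),f(1,1))
replace slot 1: 2·((-2)+(-7)) − (-2) = -16 → (-16,-2,-7)

-16,-2,-7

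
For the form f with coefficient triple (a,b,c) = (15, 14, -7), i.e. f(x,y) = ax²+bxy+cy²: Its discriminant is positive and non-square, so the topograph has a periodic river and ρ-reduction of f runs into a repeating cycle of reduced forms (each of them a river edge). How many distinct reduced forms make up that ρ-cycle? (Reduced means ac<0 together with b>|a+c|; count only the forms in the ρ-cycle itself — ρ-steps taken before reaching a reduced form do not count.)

D = 616, ⌊√D⌋ = 24
river: ρ → (-7,14,15)
river: ρ → (15,16,-6)
river: ρ → (-6,20,9)
river: ρ → (9,16,-10)
river: ρ → (-10,24,1)
river: ρ → (1,24,-10)
river: ρ → (-10,16,9)
river: ρ → (9,20,-6)
river: ρ → (-6,16,15)
river: ρ → (15,14,-7)
ρ-cycle length = 10 (tail of 0 descent steps not counted)

10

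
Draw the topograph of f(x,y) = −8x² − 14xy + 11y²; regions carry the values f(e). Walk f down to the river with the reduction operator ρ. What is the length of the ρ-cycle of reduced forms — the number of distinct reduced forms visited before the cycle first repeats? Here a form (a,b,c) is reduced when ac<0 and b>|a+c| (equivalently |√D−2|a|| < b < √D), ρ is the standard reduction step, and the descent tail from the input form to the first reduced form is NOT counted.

D = 548, ⌊√D⌋ = 23
descent: ρ → (11,14,-8)  [lands on river]
river: ρ → (-8,18,7)
river: ρ → (7,10,-16)
river: ρ → (-16,22,1)
river: ρ → (1,22,-16)
river: ρ → (-16,10,7)
river: ρ → (7,18,-8)
river: ρ → (-8,14,11)
river: ρ → (11,8,-11)
river: ρ → (-11,14,8)
river: ρ → (8,18,-7)
river: ρ → (-7,10,16)
river: ρ → (16,22,-1)
river: ρ → (-1,22,16)
river: ρ → (16,10,-7)
river: ρ → (-7,18,8)
river: ρ → (8,14,-11)
river: ρ → (-11,8,11)
ρ-cycle length = 18 (tail of 1 descent step not counted)

18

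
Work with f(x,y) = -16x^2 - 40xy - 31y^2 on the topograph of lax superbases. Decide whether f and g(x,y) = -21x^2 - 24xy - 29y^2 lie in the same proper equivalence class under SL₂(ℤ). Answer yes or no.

D₁ = -384, D₂ = -1860
discriminants differ ⇒ not SL₂(ℤ)-equivalent

no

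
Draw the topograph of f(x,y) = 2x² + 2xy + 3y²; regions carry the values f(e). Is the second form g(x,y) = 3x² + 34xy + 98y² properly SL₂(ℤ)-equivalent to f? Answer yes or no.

D₁ = -20, D₂ = -20
f: reduced (well bottom): (2,2,3) with a≤c, −a<b≤a
g: translate: b→-2 (≡34 mod 6), so (3,34,98)→(3,-2,2)
g: flip: (3,-2,2)→(2,2,3)
g: reduced (well bottom): (2,2,3) with a≤c, −a<b≤a
reduced forms (2, 2, 3) vs (2, 2, 3) ⇒ equivalent

yes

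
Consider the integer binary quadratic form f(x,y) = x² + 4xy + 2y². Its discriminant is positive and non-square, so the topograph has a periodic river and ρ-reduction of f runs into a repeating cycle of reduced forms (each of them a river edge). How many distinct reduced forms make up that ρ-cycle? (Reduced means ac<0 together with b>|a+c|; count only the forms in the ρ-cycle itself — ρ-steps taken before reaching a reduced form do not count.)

D = 8, ⌊√D⌋ = 2
descent: ρ → (2,0,-1)
descent: ρ → (-1,2,1)  [lands on river]
river: ρ → (1,2,-1)
ρ-cycle length = 2 (tail of 2 descent steps not counted)

2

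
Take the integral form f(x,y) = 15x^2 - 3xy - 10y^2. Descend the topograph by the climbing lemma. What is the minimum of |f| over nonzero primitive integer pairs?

descent: ρ → (-10,23,2)  [lands on river]
river: ρ → (2,21,-21)
river: ρ → (-21,21,2)
river: ρ → (2,23,-10)
river: ρ → (-10,17,8)
river: ρ → (8,15,-12)
river: ρ → (-12,9,11)
river: ρ → (11,13,-10)
river: ρ → (-10,7,14)
river: ρ → (14,21,-3)
river: ρ → (-3,21,14)
river: ρ → (14,7,-10)
river: ρ → (-10,13,11)
river: ρ → (11,9,-12)
river: ρ → (-12,15,8)
river: ρ → (8,17,-10)
closes: descent 1, river 16
min |a| on river = 2

2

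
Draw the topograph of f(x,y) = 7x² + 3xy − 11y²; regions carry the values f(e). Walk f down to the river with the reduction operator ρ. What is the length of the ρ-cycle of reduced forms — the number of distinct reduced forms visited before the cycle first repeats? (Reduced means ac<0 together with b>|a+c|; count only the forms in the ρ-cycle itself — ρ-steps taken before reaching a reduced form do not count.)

D = 317, ⌊√D⌋ = 17
descent: ρ → (-11,-3,7)
descent: ρ → (7,17,-1)  [lands on river]
river: ρ → (-1,17,7)
river: ρ → (7,11,-7)
river: ρ → (-7,17,1)
river: ρ → (1,17,-7)
river: ρ → (-7,11,7)
ρ-cycle length = 6 (tail of 2 descent steps not counted)

6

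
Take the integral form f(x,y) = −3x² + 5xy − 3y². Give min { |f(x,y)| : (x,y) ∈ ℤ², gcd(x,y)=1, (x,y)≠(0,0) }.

translate: b→1 (≡-5 mod 6), so (3,-5,3)→(3,1,1)
flip: (3,1,1)→(1,-1,3)
translate: b→1 (≡-1 mod 2), so (1,-1,3)→(1,1,3)
reduced (well bottom): (1,1,3) with a≤c, −a<b≤a
well minimum |f| = |-1| = 1 (negative-definite)

1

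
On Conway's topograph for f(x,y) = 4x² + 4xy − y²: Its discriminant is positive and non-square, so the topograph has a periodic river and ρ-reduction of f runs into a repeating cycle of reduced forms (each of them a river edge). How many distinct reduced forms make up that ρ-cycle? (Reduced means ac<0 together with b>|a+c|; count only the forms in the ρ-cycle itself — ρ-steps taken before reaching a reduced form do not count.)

D = 32, ⌊√D⌋ = 5
river: ρ → (-1,4,4)
river: ρ → (4,4,-1)
ρ-cycle length = 2 (tail of 0 descent steps not counted)

2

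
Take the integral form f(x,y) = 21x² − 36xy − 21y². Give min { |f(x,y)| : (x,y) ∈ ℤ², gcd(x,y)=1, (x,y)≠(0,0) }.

descent: ρ → (-21,36,21)  [lands on river]
river: ρ → (21,48,-9)
river: ρ → (-9,42,36)
river: ρ → (36,30,-15)
river: ρ → (-15,30,36)
river: ρ → (36,42,-9)
river: ρ → (-9,48,21)
river: ρ → (21,36,-21)
river: ρ → (-21,48,9)
river: ρ → (9,42,-36)
river: ρ → (-36,30,15)
river: ρ → (15,30,-36)
river: ρ → (-36,42,9)
river: ρ → (9,48,-21)
closes: descent 1, river 14
min |a| on river = 9

9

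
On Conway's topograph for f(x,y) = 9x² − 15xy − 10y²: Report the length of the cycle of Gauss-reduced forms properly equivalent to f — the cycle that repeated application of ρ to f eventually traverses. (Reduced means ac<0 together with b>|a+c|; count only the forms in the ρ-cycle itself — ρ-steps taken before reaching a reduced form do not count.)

D = 585, ⌊√D⌋ = 24
descent: ρ → (-10,15,9)  [lands on river]
river: ρ → (9,21,-4)
river: ρ → (-4,19,14)
river: ρ → (14,9,-9)
river: ρ → (-9,9,14)
river: ρ → (14,19,-4)
river: ρ → (-4,21,9)
river: ρ → (9,15,-10)
river: ρ → (-10,5,14)
river: ρ → (14,23,-1)
river: ρ → (-1,23,14)
river: ρ → (14,5,-10)
ρ-cycle length = 12 (tail of 1 descent step not counted)

12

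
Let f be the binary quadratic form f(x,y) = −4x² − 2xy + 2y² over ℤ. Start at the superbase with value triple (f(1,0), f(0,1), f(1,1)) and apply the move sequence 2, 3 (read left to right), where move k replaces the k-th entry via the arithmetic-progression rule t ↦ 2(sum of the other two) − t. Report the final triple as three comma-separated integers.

start (-4,2,-4) = (f(1,0),f(0,1),f(1,1))
replace slot 2: 2·((-4)+(-4)) − 2 = -18 → (-4,-18,-4)
replace slot 3: 2·((-4)+(-18)) − (-4) = -40 → (-4,-18,-40)

-4,-18,-40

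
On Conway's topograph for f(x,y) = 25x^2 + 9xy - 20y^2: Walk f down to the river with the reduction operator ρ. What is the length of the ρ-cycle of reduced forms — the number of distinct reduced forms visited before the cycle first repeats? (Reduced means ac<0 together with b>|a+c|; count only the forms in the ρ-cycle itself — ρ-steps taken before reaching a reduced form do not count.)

D = 2081, ⌊√D⌋ = 45
river: ρ → (-20,31,14)
river: ρ → (14,25,-26)
river: ρ → (-26,27,13)
river: ρ → (13,25,-28)
river: ρ → (-28,31,10)
river: ρ → (10,29,-31)
river: ρ → (-31,33,8)
river: ρ → (8,31,-35)
river: ρ → (-35,39,4)
river: ρ → (4,41,-25)
river: ρ → (-25,9,20)
river: ρ → (20,31,-14)
river: ρ → (-14,25,26)
river: ρ → (26,27,-13)
river: ρ → (-13,25,28)
river: ρ → (28,31,-10)
river: ρ → (-10,29,31)
river: ρ → (31,33,-8)
river: ρ → (-8,31,35)
river: ρ → (35,39,-4)
river: ρ → (-4,41,25)
river: ρ → (25,9,-20)
ρ-cycle length = 22 (tail of 0 descent steps not counted)

22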